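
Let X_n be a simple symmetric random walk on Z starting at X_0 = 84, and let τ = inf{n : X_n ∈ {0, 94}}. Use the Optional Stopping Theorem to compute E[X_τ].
E[X_τ] = 84

X_n is a martingale and τ is a bounded-mean stopping time (indeed τ is finite a.s. with bounded expectation since the walk is in a bounded region). By the OST, E[X_τ] = E[X_0] = 84. Equivalently: E[X_τ] = 94 · P(hit 94 first) + 0 · P(hit 0 first) = 94 · (84/94) = 84.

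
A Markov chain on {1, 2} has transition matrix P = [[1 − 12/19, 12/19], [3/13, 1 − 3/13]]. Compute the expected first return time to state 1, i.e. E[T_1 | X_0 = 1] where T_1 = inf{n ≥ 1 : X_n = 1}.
E[T_1 | X_0 = 1] = 1/π_1 = 71/19

For an irreducible recurrent Markov chain with stationary distribution π, E[T_i | X_0 = i] = 1/π_i (Kac's formula). Here π_1 = (3/13)/(12/19 + 3/13) = (3/13)/(213/247) = 19/71, so E[T_1 | X_0 = 1] = 1/π_1 = (12/19 + 3/13)/(3/13) = (213/247)/(3/13) = 71/19.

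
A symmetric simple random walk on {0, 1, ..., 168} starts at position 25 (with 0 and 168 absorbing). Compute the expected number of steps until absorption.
E[τ | X_0 = 25] = 3575

Let v_k = E[τ | X_0 = k]. Boundary: v_0 = v_168 = 0. Recurrence: v_k = 1 + (v_{k-1} + v_{k+1})/2 for 1 ≤ k ≤ 167. The particular solution to v_k − (v_{k-1} + v_{k+1})/2 = 1 is v_k = −k^2. Adding homogeneous solution A + B k and matching boundaries gives v_k = k (168 − k). Substituting k = 25: v_25 = 25 · 143 = 3575.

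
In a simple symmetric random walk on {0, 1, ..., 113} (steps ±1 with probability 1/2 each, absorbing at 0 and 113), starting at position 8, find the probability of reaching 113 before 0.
P(hit 113 before 0) = 8/113

Let u_k = P(hit 113 before 0 | start at k). Then u_0 = 0, u_113 = 1, and u_k = u_{k-1}/2 + u_{k+1}/2 for 1 ≤ k ≤ 112. This harmonic recurrence is solved by u_k = k/113, giving u_8 = 8/113.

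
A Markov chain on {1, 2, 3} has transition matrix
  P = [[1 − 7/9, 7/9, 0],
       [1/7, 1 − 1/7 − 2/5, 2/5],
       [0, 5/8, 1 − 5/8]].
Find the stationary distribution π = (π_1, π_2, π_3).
π = (225/2234, 1225/2234, 392/1117)

This is a birth-death chain on three states, which satisfies detailed balance: π_1 · P_{12} = π_2 · P_{21} and π_2 · P_{23} = π_3 · P_{32}.
From π_1 · 7/9 = π_2 · 1/7: π_2/π_1 = (7/9)/(1/7) = 49/9.
From π_2 · 2/5 = π_3 · 5/8: π_3/π_2 = (2/5)/(5/8) = 16/25.
Take π_1 proportional to 1; then unnormalized π = (1, 49/9, 784/225). Normalize by dividing by the sum 2234/225:
  π = (225/2234, 1225/2234, 392/1117).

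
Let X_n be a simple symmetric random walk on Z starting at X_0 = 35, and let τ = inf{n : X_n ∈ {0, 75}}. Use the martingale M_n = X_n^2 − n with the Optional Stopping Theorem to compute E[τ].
E[τ] = 1400

M_n = X_n^2 − n is a martingale (since E[X_{n+1}^2 | F_n] = X_n^2 + 1). By OST (τ has finite mean in a bounded region), E[M_τ] = E[M_0] = X_0^2 − 0 = 35^2 = 1225. Also E[M_τ] = E[X_τ^2] − E[τ]. The walk exits at 0 or 75, with P(hit 75 first) = 35/75, so E[X_τ^2] = 75^2 · 35/75 + 0 = 2625. Thus E[τ] = E[X_τ^2] − E[M_τ] = 2625 − 1225 = 1400 = 35(75 − 35) = 1400.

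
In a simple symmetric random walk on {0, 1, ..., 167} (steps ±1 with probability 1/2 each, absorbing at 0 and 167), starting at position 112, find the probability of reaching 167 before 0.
P(hit 167 before 0) = 112/167

Let u_k = P(hit 167 before 0 | start at k). Then u_0 = 0, u_167 = 1, and u_k = u_{k-1}/2 + u_{k+1}/2 for 1 ≤ k ≤ 166. This harmonic recurrence is solved by u_k = k/167, giving u_112 = 112/167.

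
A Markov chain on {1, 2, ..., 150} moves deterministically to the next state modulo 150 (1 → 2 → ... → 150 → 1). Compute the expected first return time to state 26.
E[T_26 | X_0 = 26] = 150

The chain cycles deterministically, so starting at state 26 it returns in exactly 150 steps. Equivalently, the stationary distribution is uniform π_j = 1/150 for every state j, so by Kac's formula E[T_26] = 1/π_26 = 150.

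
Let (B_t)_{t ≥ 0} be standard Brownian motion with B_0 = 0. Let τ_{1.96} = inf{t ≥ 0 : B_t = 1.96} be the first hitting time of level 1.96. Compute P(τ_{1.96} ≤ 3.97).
P(τ_{1.96} ≤ 3.97) = 2(1 − Φ(1.96/√3.97)) = 2(1 − Φ(0.9837)) ≈ 0.3253

By the reflection principle for standard BM, P(τ_b ≤ t) = 2 · P(B_t ≥ b). Since B_t ~ N(0, t), P(B_t ≥ 1.96) = 1 − Φ(1.96/√t) = 1 − Φ(1.96/√3.97) = 1 − Φ(0.9837) ≈ 0.16263. Doubling: P(τ_{1.96} ≤ 3.97) ≈ 2 · 0.16263 = 0.32526 ≈ 0.3253.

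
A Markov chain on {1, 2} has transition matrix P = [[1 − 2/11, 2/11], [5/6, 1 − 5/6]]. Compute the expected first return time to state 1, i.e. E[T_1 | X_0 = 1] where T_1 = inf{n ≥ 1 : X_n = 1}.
E[T_1 | X_0 = 1] = 1/π_1 = 67/55

For an irreducible recurrent Markov chain with stationary distribution π, E[T_i | X_0 = i] = 1/π_i (Kac's formula). Here π_1 = (5/6)/(2/11 + 5/6) = (5/6)/(67/66) = 55/67, so E[T_1 | X_0 = 1] = 1/π_1 = (2/11 + 5/6)/(5/6) = (67/66)/(5/6) = 67/55.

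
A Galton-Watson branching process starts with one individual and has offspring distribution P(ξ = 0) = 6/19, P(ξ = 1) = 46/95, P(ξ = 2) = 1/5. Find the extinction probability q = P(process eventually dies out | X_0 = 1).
q = 1

Mean offspring μ = 0·6/19 + 1·46/95 + 2·1/5 = 84/95 ≤ 1. For μ ≤ 1 with offspring not concentrated at 1, the Galton-Watson process goes extinct almost surely, so q = 1.
(Algebraic check: The pgf is f(s) = 6/19 + 46/95·s + 1/5·s². The extinction probability q is the smallest fixed point of f in [0, 1]. Setting s = f(s):
  1/5·s² + (46/95 − 1)·s + 6/19 = 0
  1/5·s² − (6/19 + 1/5)·s + 6/19 = 0
which factors as (s − 1)·(1/5·s − 6/19) = 0, giving roots s = 1 and s = (6/19)/(1/5) = 30/19. Since 30/19 ≥ 1, the smallest root in [0, 1] is s = 1.)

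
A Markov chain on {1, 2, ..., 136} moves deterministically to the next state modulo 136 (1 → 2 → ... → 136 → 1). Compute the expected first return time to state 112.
E[T_112 | X_0 = 112] = 136

The chain cycles deterministically, so starting at state 112 it returns in exactly 136 steps. Equivalently, the stationary distribution is uniform π_j = 1/136 for every state j, so by Kac's formula E[T_112] = 1/π_112 = 136.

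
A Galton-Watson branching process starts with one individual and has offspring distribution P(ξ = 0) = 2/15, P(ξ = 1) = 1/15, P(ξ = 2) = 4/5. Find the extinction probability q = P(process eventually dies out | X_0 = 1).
q = 1/6

The pgf is f(s) = 2/15 + 1/15·s + 4/5·s². The extinction probability q is the smallest fixed point of f in [0, 1]. Setting s = f(s):
  4/5·s² + (1/15 − 1)·s + 2/15 = 0
  4/5·s² − (2/15 + 4/5)·s + 2/15 = 0
which factors as (s − 1)·(4/5·s − 2/15) = 0, giving roots s = 1 and s = (2/15)/(4/5) = 1/6.
Mean offspring μ = 1/15 + 2·4/5 = 5/3 > 1 (supercritical), so q < 1. The extinction probability is the smaller root: q = (2/15)/(4/5) = 1/6.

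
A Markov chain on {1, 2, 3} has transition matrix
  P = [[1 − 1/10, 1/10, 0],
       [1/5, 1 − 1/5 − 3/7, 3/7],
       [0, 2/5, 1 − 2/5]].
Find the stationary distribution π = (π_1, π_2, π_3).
π = (28/57, 14/57, 5/19)

This is a birth-death chain on three states, which satisfies detailed balance: π_1 · P_{12} = π_2 · P_{21} and π_2 · P_{23} = π_3 · P_{32}.
From π_1 · 1/10 = π_2 · 1/5: π_2/π_1 = (1/10)/(1/5) = 1/2.
From π_2 · 3/7 = π_3 · 2/5: π_3/π_2 = (3/7)/(2/5) = 15/14.
Take π_1 proportional to 1; then unnormalized π = (1, 1/2, 15/28). Normalize by dividing by the sum 57/28:
  π = (28/57, 14/57, 5/19).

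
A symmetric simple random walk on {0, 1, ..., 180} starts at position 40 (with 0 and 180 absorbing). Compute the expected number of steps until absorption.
E[τ | X_0 = 40] = 5600

Let v_k = E[τ | X_0 = k]. Boundary: v_0 = v_180 = 0. Recurrence: v_k = 1 + (v_{k-1} + v_{k+1})/2 for 1 ≤ k ≤ 179. The particular solution to v_k − (v_{k-1} + v_{k+1})/2 = 1 is v_k = −k^2. Adding homogeneous solution A + B k and matching boundaries gives v_k = k (180 − k). Substituting k = 40: v_40 = 40 · 140 = 5600.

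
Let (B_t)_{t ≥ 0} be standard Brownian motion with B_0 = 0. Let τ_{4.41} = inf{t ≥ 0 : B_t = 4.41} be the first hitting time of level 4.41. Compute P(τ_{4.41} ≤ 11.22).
P(τ_{4.41} ≤ 11.22) = 2(1 − Φ(4.41/√11.22)) = 2(1 − Φ(1.3166)) ≈ 0.1880

By the reflection principle for standard BM, P(τ_b ≤ t) = 2 · P(B_t ≥ b). Since B_t ~ N(0, t), P(B_t ≥ 4.41) = 1 − Φ(4.41/√t) = 1 − Φ(4.41/√11.22) = 1 − Φ(1.3166) ≈ 0.09399. Doubling: P(τ_{4.41} ≤ 11.22) ≈ 2 · 0.09399 = 0.18798 ≈ 0.1880.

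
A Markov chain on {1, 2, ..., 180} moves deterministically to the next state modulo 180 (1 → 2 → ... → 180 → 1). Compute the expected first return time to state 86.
E[T_86 | X_0 = 86] = 180

The chain cycles deterministically, so starting at state 86 it returns in exactly 180 steps. Equivalently, the stationary distribution is uniform π_j = 1/180 for every state j, so by Kac's formula E[T_86] = 1/π_86 = 180.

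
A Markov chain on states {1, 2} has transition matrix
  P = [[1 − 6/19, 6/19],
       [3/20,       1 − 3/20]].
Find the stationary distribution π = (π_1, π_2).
π_1 = 19/59, π_2 = 40/59

Solve πP = π with π_1 + π_2 = 1. From πP = π: π_1 · (1 − 6/19) + π_2 · 3/20 = π_1 ⇒ π_2 · 3/20 = π_1 · 6/19 ⇒ π_2/π_1 = (6/19)/(3/20) = 40/19. Together with π_1 + π_2 = 1:
  π_1 = (3/20)/(6/19 + 3/20) = (3/20)/(177/380) = 19/59,
  π_2 = (6/19)/(6/19 + 3/20) = (6/19)/(177/380) = 40/59.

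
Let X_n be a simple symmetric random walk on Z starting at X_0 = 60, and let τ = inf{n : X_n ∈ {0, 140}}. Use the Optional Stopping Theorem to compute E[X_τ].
E[X_τ] = 60

X_n is a martingale and τ is a bounded-mean stopping time (indeed τ is finite a.s. with bounded expectation since the walk is in a bounded region). By the OST, E[X_τ] = E[X_0] = 60. Equivalently: E[X_τ] = 140 · P(hit 140 first) + 0 · P(hit 0 first) = 140 · (60/140) = 60.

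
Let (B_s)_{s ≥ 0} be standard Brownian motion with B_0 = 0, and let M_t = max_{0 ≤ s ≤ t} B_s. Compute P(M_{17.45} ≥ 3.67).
P(M_{17.45} ≥ 3.67) = 2·P(B_{17.45} ≥ 3.67) = 2(1 − Φ(3.67/√17.45)) ≈ 0.3796

By the reflection principle for Brownian motion, P(M_t ≥ a) = 2 · P(B_t ≥ a) for a ≥ 0. Since B_t ~ N(0, t), P(B_t ≥ 3.67) = 1 − Φ(3.67/√t) = 1 − Φ(3.67/√17.45) = 1 − Φ(0.8786). So
  P(M_{17.45} ≥ 3.67) = 2(1 − Φ(0.8786)) ≈ 0.3796.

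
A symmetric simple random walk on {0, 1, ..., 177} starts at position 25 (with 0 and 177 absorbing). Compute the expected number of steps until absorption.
E[τ | X_0 = 25] = 3800

Let v_k = E[τ | X_0 = k]. Boundary: v_0 = v_177 = 0. Recurrence: v_k = 1 + (v_{k-1} + v_{k+1})/2 for 1 ≤ k ≤ 176. The particular solution to v_k − (v_{k-1} + v_{k+1})/2 = 1 is v_k = −k^2. Adding homogeneous solution A + B k and matching boundaries gives v_k = k (177 − k). Substituting k = 25: v_25 = 25 · 152 = 3800.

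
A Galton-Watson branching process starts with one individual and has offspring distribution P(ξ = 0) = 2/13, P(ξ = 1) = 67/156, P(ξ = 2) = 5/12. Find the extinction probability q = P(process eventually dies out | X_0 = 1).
q = 24/65

The pgf is f(s) = 2/13 + 67/156·s + 5/12·s². The extinction probability q is the smallest fixed point of f in [0, 1]. Setting s = f(s):
  5/12·s² + (67/156 − 1)·s + 2/13 = 0
  5/12·s² − (2/13 + 5/12)·s + 2/13 = 0
which factors as (s − 1)·(5/12·s − 2/13) = 0, giving roots s = 1 and s = (2/13)/(5/12) = 24/65.
Mean offspring μ = 67/156 + 2·5/12 = 197/156 > 1 (supercritical), so q < 1. The extinction probability is the smaller root: q = (2/13)/(5/12) = 24/65.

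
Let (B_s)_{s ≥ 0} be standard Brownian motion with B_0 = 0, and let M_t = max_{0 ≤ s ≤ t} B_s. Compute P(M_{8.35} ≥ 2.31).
P(M_{8.35} ≥ 2.31) = 2·P(B_{8.35} ≥ 2.31) = 2(1 − Φ(2.31/√8.35)) ≈ 0.4241

By the reflection principle for Brownian motion, P(M_t ≥ a) = 2 · P(B_t ≥ a) for a ≥ 0. Since B_t ~ N(0, t), P(B_t ≥ 2.31) = 1 − Φ(2.31/√t) = 1 − Φ(2.31/√8.35) = 1 − Φ(0.7994). So
  P(M_{8.35} ≥ 2.31) = 2(1 − Φ(0.7994)) ≈ 0.4241.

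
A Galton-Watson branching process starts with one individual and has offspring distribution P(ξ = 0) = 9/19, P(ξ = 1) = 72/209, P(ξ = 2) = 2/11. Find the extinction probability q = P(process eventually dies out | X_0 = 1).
q = 1

Mean offspring μ = 0·9/19 + 1·72/209 + 2·2/11 = 148/209 ≤ 1. For μ ≤ 1 with offspring not concentrated at 1, the Galton-Watson process goes extinct almost surely, so q = 1.
(Algebraic check: The pgf is f(s) = 9/19 + 72/209·s + 2/11·s². The extinction probability q is the smallest fixed point of f in [0, 1]. Setting s = f(s):
  2/11·s² + (72/209 − 1)·s + 9/19 = 0
  2/11·s² − (9/19 + 2/11)·s + 9/19 = 0
which factors as (s − 1)·(2/11·s − 9/19) = 0, giving roots s = 1 and s = (9/19)/(2/11) = 99/38. Since 99/38 ≥ 1, the smallest root in [0, 1] is s = 1.)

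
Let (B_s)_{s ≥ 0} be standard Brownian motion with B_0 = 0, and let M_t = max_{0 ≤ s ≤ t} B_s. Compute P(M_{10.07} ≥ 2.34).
P(M_{10.07} ≥ 2.34) = 2·P(B_{10.07} ≥ 2.34) = 2(1 − Φ(2.34/√10.07)) ≈ 0.4609

By the reflection principle for Brownian motion, P(M_t ≥ a) = 2 · P(B_t ≥ a) for a ≥ 0. Since B_t ~ N(0, t), P(B_t ≥ 2.34) = 1 − Φ(2.34/√t) = 1 − Φ(2.34/√10.07) = 1 − Φ(0.7374). So
  P(M_{10.07} ≥ 2.34) = 2(1 − Φ(0.7374)) ≈ 0.4609.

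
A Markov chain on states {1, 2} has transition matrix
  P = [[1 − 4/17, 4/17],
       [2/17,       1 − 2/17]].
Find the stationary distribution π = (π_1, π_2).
π_1 = 1/3, π_2 = 2/3

Solve πP = π with π_1 + π_2 = 1. From πP = π: π_1 · (1 − 4/17) + π_2 · 2/17 = π_1 ⇒ π_2 · 2/17 = π_1 · 4/17 ⇒ π_2/π_1 = (4/17)/(2/17) = 2. Together with π_1 + π_2 = 1:
  π_1 = (2/17)/(4/17 + 2/17) = (2/17)/(6/17) = 1/3,
  π_2 = (4/17)/(4/17 + 2/17) = (4/17)/(6/17) = 2/3.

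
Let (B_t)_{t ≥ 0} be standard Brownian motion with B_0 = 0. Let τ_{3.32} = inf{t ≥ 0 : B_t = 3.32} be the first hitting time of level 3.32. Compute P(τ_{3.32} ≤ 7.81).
P(τ_{3.32} ≤ 7.81) = 2(1 − Φ(3.32/√7.81)) = 2(1 − Φ(1.1880)) ≈ 0.2348

By the reflection principle for standard BM, P(τ_b ≤ t) = 2 · P(B_t ≥ b). Since B_t ~ N(0, t), P(B_t ≥ 3.32) = 1 − Φ(3.32/√t) = 1 − Φ(3.32/√7.81) = 1 − Φ(1.1880) ≈ 0.11742. Doubling: P(τ_{3.32} ≤ 7.81) ≈ 2 · 0.11742 = 0.23484 ≈ 0.2348.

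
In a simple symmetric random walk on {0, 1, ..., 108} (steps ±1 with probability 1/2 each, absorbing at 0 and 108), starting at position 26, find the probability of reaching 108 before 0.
P(hit 108 before 0) = 26/108 = 13/54

Let u_k = P(hit 108 before 0 | start at k). Then u_0 = 0, u_108 = 1, and u_k = u_{k-1}/2 + u_{k+1}/2 for 1 ≤ k ≤ 107. This harmonic recurrence is solved by u_k = k/108, giving u_26 = 26/108 = 13/54.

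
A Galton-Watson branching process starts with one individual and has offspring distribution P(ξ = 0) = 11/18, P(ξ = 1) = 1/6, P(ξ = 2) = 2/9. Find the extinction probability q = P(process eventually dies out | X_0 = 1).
q = 1

Mean offspring μ = 0·11/18 + 1·1/6 + 2·2/9 = 11/18 ≤ 1. For μ ≤ 1 with offspring not concentrated at 1, the Galton-Watson process goes extinct almost surely, so q = 1.
(Algebraic check: The pgf is f(s) = 11/18 + 1/6·s + 2/9·s². The extinction probability q is the smallest fixed point of f in [0, 1]. Setting s = f(s):
  2/9·s² + (1/6 − 1)·s + 11/18 = 0
  2/9·s² − (11/18 + 2/9)·s + 11/18 = 0
which factors as (s − 1)·(2/9·s − 11/18) = 0, giving roots s = 1 and s = (11/18)/(2/9) = 11/4. Since 11/4 ≥ 1, the smallest root in [0, 1] is s = 1.)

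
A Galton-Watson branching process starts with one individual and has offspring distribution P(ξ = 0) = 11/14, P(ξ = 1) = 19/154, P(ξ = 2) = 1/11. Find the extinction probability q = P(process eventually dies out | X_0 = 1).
q = 1

Mean offspring μ = 0·11/14 + 1·19/154 + 2·1/11 = 47/154 ≤ 1. For μ ≤ 1 with offspring not concentrated at 1, the Galton-Watson process goes extinct almost surely, so q = 1.
(Algebraic check: The pgf is f(s) = 11/14 + 19/154·s + 1/11·s². The extinction probability q is the smallest fixed point of f in [0, 1]. Setting s = f(s):
  1/11·s² + (19/154 − 1)·s + 11/14 = 0
  1/11·s² − (11/14 + 1/11)·s + 11/14 = 0
which factors as (s − 1)·(1/11·s − 11/14) = 0, giving roots s = 1 and s = (11/14)/(1/11) = 121/14. Since 121/14 ≥ 1, the smallest root in [0, 1] is s = 1.)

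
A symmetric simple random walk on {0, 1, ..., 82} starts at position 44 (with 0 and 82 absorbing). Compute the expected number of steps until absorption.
E[τ | X_0 = 44] = 1672

Let v_k = E[τ | X_0 = k]. Boundary: v_0 = v_82 = 0. Recurrence: v_k = 1 + (v_{k-1} + v_{k+1})/2 for 1 ≤ k ≤ 81. The particular solution to v_k − (v_{k-1} + v_{k+1})/2 = 1 is v_k = −k^2. Adding homogeneous solution A + B k and matching boundaries gives v_k = k (82 − k). Substituting k = 44: v_44 = 44 · 38 = 1672.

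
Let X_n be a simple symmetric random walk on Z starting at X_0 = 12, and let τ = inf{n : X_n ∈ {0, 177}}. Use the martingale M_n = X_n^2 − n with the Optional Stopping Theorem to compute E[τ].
E[τ] = 1980

M_n = X_n^2 − n is a martingale (since E[X_{n+1}^2 | F_n] = X_n^2 + 1). By OST (τ has finite mean in a bounded region), E[M_τ] = E[M_0] = X_0^2 − 0 = 12^2 = 144. Also E[M_τ] = E[X_τ^2] − E[τ]. The walk exits at 0 or 177, with P(hit 177 first) = 12/177, so E[X_τ^2] = 177^2 · 12/177 + 0 = 2124. Thus E[τ] = E[X_τ^2] − E[M_τ] = 2124 − 144 = 1980 = 12(177 − 12) = 1980.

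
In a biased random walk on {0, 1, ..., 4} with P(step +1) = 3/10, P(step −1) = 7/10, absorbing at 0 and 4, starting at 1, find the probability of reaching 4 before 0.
P(hit 4 before 0) = (1 − (7/3)^1) / (1 − (7/3)^4) = 27/580

Let u_k denote P(reach 4 before 0 | start at k). Boundary: u_0 = 0, u_4 = 1. Recurrence: u_k = 3/10·u_{k+1} + 7/10·u_{k-1} for 1 ≤ k ≤ 3. Try u_k = A + B·r^k with r = q/p = (7/10)/(3/10) = 7/3. Substitution satisfies the recurrence; boundary conditions give:
  u_k = (1 − r^k) / (1 − r^N) = (1 − (7/3)^1) / (1 − (7/3)^4) = 27/580.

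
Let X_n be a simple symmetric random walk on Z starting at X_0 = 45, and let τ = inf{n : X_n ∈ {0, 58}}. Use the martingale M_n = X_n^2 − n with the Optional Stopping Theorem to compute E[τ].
E[τ] = 585

M_n = X_n^2 − n is a martingale (since E[X_{n+1}^2 | F_n] = X_n^2 + 1). By OST (τ has finite mean in a bounded region), E[M_τ] = E[M_0] = X_0^2 − 0 = 45^2 = 2025. Also E[M_τ] = E[X_τ^2] − E[τ]. The walk exits at 0 or 58, with P(hit 58 first) = 45/58, so E[X_τ^2] = 58^2 · 45/58 + 0 = 2610. Thus E[τ] = E[X_τ^2] − E[M_τ] = 2610 − 2025 = 585 = 45(58 − 45) = 585.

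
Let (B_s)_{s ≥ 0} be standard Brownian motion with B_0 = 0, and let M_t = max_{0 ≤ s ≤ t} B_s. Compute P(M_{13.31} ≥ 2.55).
P(M_{13.31} ≥ 2.55) = 2·P(B_{13.31} ≥ 2.55) = 2(1 − Φ(2.55/√13.31)) ≈ 0.4846

By the reflection principle for Brownian motion, P(M_t ≥ a) = 2 · P(B_t ≥ a) for a ≥ 0. Since B_t ~ N(0, t), P(B_t ≥ 2.55) = 1 − Φ(2.55/√t) = 1 − Φ(2.55/√13.31) = 1 − Φ(0.6990). So
  P(M_{13.31} ≥ 2.55) = 2(1 − Φ(0.6990)) ≈ 0.4846.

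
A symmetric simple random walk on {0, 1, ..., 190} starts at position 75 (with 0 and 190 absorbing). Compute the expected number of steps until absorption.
E[τ | X_0 = 75] = 8625

Let v_k = E[τ | X_0 = k]. Boundary: v_0 = v_190 = 0. Recurrence: v_k = 1 + (v_{k-1} + v_{k+1})/2 for 1 ≤ k ≤ 189. The particular solution to v_k − (v_{k-1} + v_{k+1})/2 = 1 is v_k = −k^2. Adding homogeneous solution A + B k and matching boundaries gives v_k = k (190 − k). Substituting k = 75: v_75 = 75 · 115 = 8625.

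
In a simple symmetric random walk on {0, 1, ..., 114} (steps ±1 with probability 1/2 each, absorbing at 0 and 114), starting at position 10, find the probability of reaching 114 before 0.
P(hit 114 before 0) = 10/114 = 5/57

Let u_k = P(hit 114 before 0 | start at k). Then u_0 = 0, u_114 = 1, and u_k = u_{k-1}/2 + u_{k+1}/2 for 1 ≤ k ≤ 113. This harmonic recurrence is solved by u_k = k/114, giving u_10 = 10/114 = 5/57.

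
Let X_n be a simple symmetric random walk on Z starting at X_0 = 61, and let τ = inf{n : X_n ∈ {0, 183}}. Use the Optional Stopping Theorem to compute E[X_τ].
E[X_τ] = 61

X_n is a martingale and τ is a bounded-mean stopping time (indeed τ is finite a.s. with bounded expectation since the walk is in a bounded region). By the OST, E[X_τ] = E[X_0] = 61. Equivalently: E[X_τ] = 183 · P(hit 183 first) + 0 · P(hit 0 first) = 183 · (61/183) = 61.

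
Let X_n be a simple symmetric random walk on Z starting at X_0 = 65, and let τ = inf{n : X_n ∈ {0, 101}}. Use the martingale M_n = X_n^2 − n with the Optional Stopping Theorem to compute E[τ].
E[τ] = 2340

M_n = X_n^2 − n is a martingale (since E[X_{n+1}^2 | F_n] = X_n^2 + 1). By OST (τ has finite mean in a bounded region), E[M_τ] = E[M_0] = X_0^2 − 0 = 65^2 = 4225. Also E[M_τ] = E[X_τ^2] − E[τ]. The walk exits at 0 or 101, with P(hit 101 first) = 65/101, so E[X_τ^2] = 101^2 · 65/101 + 0 = 6565. Thus E[τ] = E[X_τ^2] − E[M_τ] = 6565 − 4225 = 2340 = 65(101 − 65) = 2340.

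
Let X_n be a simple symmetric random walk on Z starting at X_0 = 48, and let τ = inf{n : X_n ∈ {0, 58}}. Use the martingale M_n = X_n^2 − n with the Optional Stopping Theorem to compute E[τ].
E[τ] = 480

M_n = X_n^2 − n is a martingale (since E[X_{n+1}^2 | F_n] = X_n^2 + 1). By OST (τ has finite mean in a bounded region), E[M_τ] = E[M_0] = X_0^2 − 0 = 48^2 = 2304. Also E[M_τ] = E[X_τ^2] − E[τ]. The walk exits at 0 or 58, with P(hit 58 first) = 48/58, so E[X_τ^2] = 58^2 · 48/58 + 0 = 2784. Thus E[τ] = E[X_τ^2] − E[M_τ] = 2784 − 2304 = 480 = 48(58 − 48) = 480.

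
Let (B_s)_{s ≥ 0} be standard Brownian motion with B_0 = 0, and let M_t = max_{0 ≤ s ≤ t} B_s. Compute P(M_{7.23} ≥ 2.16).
P(M_{7.23} ≥ 2.16) = 2·P(B_{7.23} ≥ 2.16) = 2(1 − Φ(2.16/√7.23)) ≈ 0.4218

By the reflection principle for Brownian motion, P(M_t ≥ a) = 2 · P(B_t ≥ a) for a ≥ 0. Since B_t ~ N(0, t), P(B_t ≥ 2.16) = 1 − Φ(2.16/√t) = 1 − Φ(2.16/√7.23) = 1 − Φ(0.8033). So
  P(M_{7.23} ≥ 2.16) = 2(1 − Φ(0.8033)) ≈ 0.4218.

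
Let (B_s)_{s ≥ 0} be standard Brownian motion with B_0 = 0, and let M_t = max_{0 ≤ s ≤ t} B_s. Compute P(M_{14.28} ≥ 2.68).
P(M_{14.28} ≥ 2.68) = 2·P(B_{14.28} ≥ 2.68) = 2(1 − Φ(2.68/√14.28)) ≈ 0.4782

By the reflection principle for Brownian motion, P(M_t ≥ a) = 2 · P(B_t ≥ a) for a ≥ 0. Since B_t ~ N(0, t), P(B_t ≥ 2.68) = 1 − Φ(2.68/√t) = 1 − Φ(2.68/√14.28) = 1 − Φ(0.7092). So
  P(M_{14.28} ≥ 2.68) = 2(1 − Φ(0.7092)) ≈ 0.4782.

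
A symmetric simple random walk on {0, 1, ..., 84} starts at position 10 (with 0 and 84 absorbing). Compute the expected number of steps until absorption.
E[τ | X_0 = 10] = 740

Let v_k = E[τ | X_0 = k]. Boundary: v_0 = v_84 = 0. Recurrence: v_k = 1 + (v_{k-1} + v_{k+1})/2 for 1 ≤ k ≤ 83. The particular solution to v_k − (v_{k-1} + v_{k+1})/2 = 1 is v_k = −k^2. Adding homogeneous solution A + B k and matching boundaries gives v_k = k (84 − k). Substituting k = 10: v_10 = 10 · 74 = 740.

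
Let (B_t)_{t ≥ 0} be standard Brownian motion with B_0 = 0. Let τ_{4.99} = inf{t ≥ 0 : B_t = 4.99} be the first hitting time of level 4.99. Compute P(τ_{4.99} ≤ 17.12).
P(τ_{4.99} ≤ 17.12) = 2(1 − Φ(4.99/√17.12)) = 2(1 − Φ(1.2060)) ≈ 0.2278

By the reflection principle for standard BM, P(τ_b ≤ t) = 2 · P(B_t ≥ b). Since B_t ~ N(0, t), P(B_t ≥ 4.99) = 1 − Φ(4.99/√t) = 1 − Φ(4.99/√17.12) = 1 − Φ(1.2060) ≈ 0.11391. Doubling: P(τ_{4.99} ≤ 17.12) ≈ 2 · 0.11391 = 0.22782 ≈ 0.2278.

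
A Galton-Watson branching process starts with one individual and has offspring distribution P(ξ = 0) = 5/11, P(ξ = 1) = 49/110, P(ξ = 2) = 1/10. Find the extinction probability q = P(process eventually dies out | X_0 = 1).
q = 1

Mean offspring μ = 0·5/11 + 1·49/110 + 2·1/10 = 71/110 ≤ 1. For μ ≤ 1 with offspring not concentrated at 1, the Galton-Watson process goes extinct almost surely, so q = 1.
(Algebraic check: The pgf is f(s) = 5/11 + 49/110·s + 1/10·s². The extinction probability q is the smallest fixed point of f in [0, 1]. Setting s = f(s):
  1/10·s² + (49/110 − 1)·s + 5/11 = 0
  1/10·s² − (5/11 + 1/10)·s + 5/11 = 0
which factors as (s − 1)·(1/10·s − 5/11) = 0, giving roots s = 1 and s = (5/11)/(1/10) = 50/11. Since 50/11 ≥ 1, the smallest root in [0, 1] is s = 1.)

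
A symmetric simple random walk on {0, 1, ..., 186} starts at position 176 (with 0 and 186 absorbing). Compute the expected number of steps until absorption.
E[τ | X_0 = 176] = 1760

Let v_k = E[τ | X_0 = k]. Boundary: v_0 = v_186 = 0. Recurrence: v_k = 1 + (v_{k-1} + v_{k+1})/2 for 1 ≤ k ≤ 185. The particular solution to v_k − (v_{k-1} + v_{k+1})/2 = 1 is v_k = −k^2. Adding homogeneous solution A + B k and matching boundaries gives v_k = k (186 − k). Substituting k = 176: v_176 = 176 · 10 = 1760.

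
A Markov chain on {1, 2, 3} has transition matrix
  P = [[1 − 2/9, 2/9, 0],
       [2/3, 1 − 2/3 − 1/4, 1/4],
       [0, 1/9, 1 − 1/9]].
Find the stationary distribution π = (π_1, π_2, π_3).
π = (12/25, 4/25, 9/25)

This is a birth-death chain on three states, which satisfies detailed balance: π_1 · P_{12} = π_2 · P_{21} and π_2 · P_{23} = π_3 · P_{32}.
From π_1 · 2/9 = π_2 · 2/3: π_2/π_1 = (2/9)/(2/3) = 1/3.
From π_2 · 1/4 = π_3 · 1/9: π_3/π_2 = (1/4)/(1/9) = 9/4.
Take π_1 proportional to 1; then unnormalized π = (1, 1/3, 3/4). Normalize by dividing by the sum 25/12:
  π = (12/25, 4/25, 9/25).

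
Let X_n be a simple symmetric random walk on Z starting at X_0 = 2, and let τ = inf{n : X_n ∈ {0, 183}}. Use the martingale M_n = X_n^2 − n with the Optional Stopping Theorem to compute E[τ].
E[τ] = 362

M_n = X_n^2 − n is a martingale (since E[X_{n+1}^2 | F_n] = X_n^2 + 1). By OST (τ has finite mean in a bounded region), E[M_τ] = E[M_0] = X_0^2 − 0 = 2^2 = 4. Also E[M_τ] = E[X_τ^2] − E[τ]. The walk exits at 0 or 183, with P(hit 183 first) = 2/183, so E[X_τ^2] = 183^2 · 2/183 + 0 = 366. Thus E[τ] = E[X_τ^2] − E[M_τ] = 366 − 4 = 362 = 2(183 − 2) = 362.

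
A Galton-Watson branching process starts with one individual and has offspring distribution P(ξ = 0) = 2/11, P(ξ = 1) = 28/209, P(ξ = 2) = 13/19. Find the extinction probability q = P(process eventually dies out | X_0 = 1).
q = 38/143

The pgf is f(s) = 2/11 + 28/209·s + 13/19·s². The extinction probability q is the smallest fixed point of f in [0, 1]. Setting s = f(s):
  13/19·s² + (28/209 − 1)·s + 2/11 = 0
  13/19·s² − (2/11 + 13/19)·s + 2/11 = 0
which factors as (s − 1)·(13/19·s − 2/11) = 0, giving roots s = 1 and s = (2/11)/(13/19) = 38/143.
Mean offspring μ = 28/209 + 2·13/19 = 314/209 > 1 (supercritical), so q < 1. The extinction probability is the smaller root: q = (2/11)/(13/19) = 38/143.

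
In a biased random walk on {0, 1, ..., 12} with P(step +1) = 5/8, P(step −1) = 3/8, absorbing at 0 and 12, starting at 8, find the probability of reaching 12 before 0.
P(hit 12 before 0) = (1 − (3/5)^8) / (1 − (3/5)^12) = 441250/447811

Let u_k denote P(reach 12 before 0 | start at k). Boundary: u_0 = 0, u_12 = 1. Recurrence: u_k = 5/8·u_{k+1} + 3/8·u_{k-1} for 1 ≤ k ≤ 11. Try u_k = A + B·r^k with r = q/p = (3/8)/(5/8) = 3/5. Substitution satisfies the recurrence; boundary conditions give:
  u_k = (1 − r^k) / (1 − r^N) = (1 − (3/5)^8) / (1 − (3/5)^12) = 441250/447811.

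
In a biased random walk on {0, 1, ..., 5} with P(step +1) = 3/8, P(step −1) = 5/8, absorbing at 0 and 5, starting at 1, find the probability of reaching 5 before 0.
P(hit 5 before 0) = (1 − (5/3)^1) / (1 − (5/3)^5) = 81/1441

Let u_k denote P(reach 5 before 0 | start at k). Boundary: u_0 = 0, u_5 = 1. Recurrence: u_k = 3/8·u_{k+1} + 5/8·u_{k-1} for 1 ≤ k ≤ 4. Try u_k = A + B·r^k with r = q/p = (5/8)/(3/8) = 5/3. Substitution satisfies the recurrence; boundary conditions give:
  u_k = (1 − r^k) / (1 − r^N) = (1 − (5/3)^1) / (1 − (5/3)^5) = 81/1441.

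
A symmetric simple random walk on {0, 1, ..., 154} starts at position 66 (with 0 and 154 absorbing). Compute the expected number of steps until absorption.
E[τ | X_0 = 66] = 5808

Let v_k = E[τ | X_0 = k]. Boundary: v_0 = v_154 = 0. Recurrence: v_k = 1 + (v_{k-1} + v_{k+1})/2 for 1 ≤ k ≤ 153. The particular solution to v_k − (v_{k-1} + v_{k+1})/2 = 1 is v_k = −k^2. Adding homogeneous solution A + B k and matching boundaries gives v_k = k (154 − k). Substituting k = 66: v_66 = 66 · 88 = 5808.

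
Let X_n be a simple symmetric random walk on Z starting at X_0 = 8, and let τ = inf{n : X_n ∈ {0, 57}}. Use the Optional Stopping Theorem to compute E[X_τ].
E[X_τ] = 8

X_n is a martingale and τ is a bounded-mean stopping time (indeed τ is finite a.s. with bounded expectation since the walk is in a bounded region). By the OST, E[X_τ] = E[X_0] = 8. Equivalently: E[X_τ] = 57 · P(hit 57 first) + 0 · P(hit 0 first) = 57 · (8/57) = 8.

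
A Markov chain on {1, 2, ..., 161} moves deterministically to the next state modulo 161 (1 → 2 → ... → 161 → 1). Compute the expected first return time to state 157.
E[T_157 | X_0 = 157] = 161

The chain cycles deterministically, so starting at state 157 it returns in exactly 161 steps. Equivalently, the stationary distribution is uniform π_j = 1/161 for every state j, so by Kac's formula E[T_157] = 1/π_157 = 161.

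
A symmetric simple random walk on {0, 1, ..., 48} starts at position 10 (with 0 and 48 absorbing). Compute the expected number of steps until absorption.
E[τ | X_0 = 10] = 380

Let v_k = E[τ | X_0 = k]. Boundary: v_0 = v_48 = 0. Recurrence: v_k = 1 + (v_{k-1} + v_{k+1})/2 for 1 ≤ k ≤ 47. The particular solution to v_k − (v_{k-1} + v_{k+1})/2 = 1 is v_k = −k^2. Adding homogeneous solution A + B k and matching boundaries gives v_k = k (48 − k). Substituting k = 10: v_10 = 10 · 38 = 380.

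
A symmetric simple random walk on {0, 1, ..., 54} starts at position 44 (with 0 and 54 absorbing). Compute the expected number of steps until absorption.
E[τ | X_0 = 44] = 440

Let v_k = E[τ | X_0 = k]. Boundary: v_0 = v_54 = 0. Recurrence: v_k = 1 + (v_{k-1} + v_{k+1})/2 for 1 ≤ k ≤ 53. The particular solution to v_k − (v_{k-1} + v_{k+1})/2 = 1 is v_k = −k^2. Adding homogeneous solution A + B k and matching boundaries gives v_k = k (54 − k). Substituting k = 44: v_44 = 44 · 10 = 440.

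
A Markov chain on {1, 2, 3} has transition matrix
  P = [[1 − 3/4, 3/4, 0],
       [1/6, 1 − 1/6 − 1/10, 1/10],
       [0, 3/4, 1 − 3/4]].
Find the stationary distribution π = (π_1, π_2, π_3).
π = (10/61, 45/61, 6/61)

This is a birth-death chain on three states, which satisfies detailed balance: π_1 · P_{12} = π_2 · P_{21} and π_2 · P_{23} = π_3 · P_{32}.
From π_1 · 3/4 = π_2 · 1/6: π_2/π_1 = (3/4)/(1/6) = 9/2.
From π_2 · 1/10 = π_3 · 3/4: π_3/π_2 = (1/10)/(3/4) = 2/15.
Take π_1 proportional to 1; then unnormalized π = (1, 9/2, 3/5). Normalize by dividing by the sum 61/10:
  π = (10/61, 45/61, 6/61).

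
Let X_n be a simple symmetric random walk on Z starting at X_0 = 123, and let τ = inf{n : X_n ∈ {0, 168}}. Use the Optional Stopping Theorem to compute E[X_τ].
E[X_τ] = 123

X_n is a martingale and τ is a bounded-mean stopping time (indeed τ is finite a.s. with bounded expectation since the walk is in a bounded region). By the OST, E[X_τ] = E[X_0] = 123. Equivalently: E[X_τ] = 168 · P(hit 168 first) + 0 · P(hit 0 first) = 168 · (123/168) = 123.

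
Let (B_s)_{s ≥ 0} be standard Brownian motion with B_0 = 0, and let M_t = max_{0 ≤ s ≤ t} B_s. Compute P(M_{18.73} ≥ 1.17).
P(M_{18.73} ≥ 1.17) = 2·P(B_{18.73} ≥ 1.17) = 2(1 − Φ(1.17/√18.73)) ≈ 0.7869

By the reflection principle for Brownian motion, P(M_t ≥ a) = 2 · P(B_t ≥ a) for a ≥ 0. Since B_t ~ N(0, t), P(B_t ≥ 1.17) = 1 − Φ(1.17/√t) = 1 − Φ(1.17/√18.73) = 1 − Φ(0.2703). So
  P(M_{18.73} ≥ 1.17) = 2(1 − Φ(0.2703)) ≈ 0.7869.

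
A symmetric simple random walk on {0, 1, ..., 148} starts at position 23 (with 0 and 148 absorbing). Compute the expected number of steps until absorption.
E[τ | X_0 = 23] = 2875

Let v_k = E[τ | X_0 = k]. Boundary: v_0 = v_148 = 0. Recurrence: v_k = 1 + (v_{k-1} + v_{k+1})/2 for 1 ≤ k ≤ 147. The particular solution to v_k − (v_{k-1} + v_{k+1})/2 = 1 is v_k = −k^2. Adding homogeneous solution A + B k and matching boundaries gives v_k = k (148 − k). Substituting k = 23: v_23 = 23 · 125 = 2875.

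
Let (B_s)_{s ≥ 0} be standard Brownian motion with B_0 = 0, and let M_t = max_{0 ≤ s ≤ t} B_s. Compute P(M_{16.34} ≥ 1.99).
P(M_{16.34} ≥ 1.99) = 2·P(B_{16.34} ≥ 1.99) = 2(1 − Φ(1.99/√16.34)) ≈ 0.6225

By the reflection principle for Brownian motion, P(M_t ≥ a) = 2 · P(B_t ≥ a) for a ≥ 0. Since B_t ~ N(0, t), P(B_t ≥ 1.99) = 1 − Φ(1.99/√t) = 1 − Φ(1.99/√16.34) = 1 − Φ(0.4923). So
  P(M_{16.34} ≥ 1.99) = 2(1 − Φ(0.4923)) ≈ 0.6225.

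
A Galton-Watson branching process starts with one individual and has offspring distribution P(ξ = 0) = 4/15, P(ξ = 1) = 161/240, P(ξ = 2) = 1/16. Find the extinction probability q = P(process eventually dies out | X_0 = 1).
q = 1

Mean offspring μ = 0·4/15 + 1·161/240 + 2·1/16 = 191/240 ≤ 1. For μ ≤ 1 with offspring not concentrated at 1, the Galton-Watson process goes extinct almost surely, so q = 1.
(Algebraic check: The pgf is f(s) = 4/15 + 161/240·s + 1/16·s². The extinction probability q is the smallest fixed point of f in [0, 1]. Setting s = f(s):
  1/16·s² + (161/240 − 1)·s + 4/15 = 0
  1/16·s² − (4/15 + 1/16)·s + 4/15 = 0
which factors as (s − 1)·(1/16·s − 4/15) = 0, giving roots s = 1 and s = (4/15)/(1/16) = 64/15. Since 64/15 ≥ 1, the smallest root in [0, 1] is s = 1.)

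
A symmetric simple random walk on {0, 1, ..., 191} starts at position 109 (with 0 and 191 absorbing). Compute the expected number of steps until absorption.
E[τ | X_0 = 109] = 8938

Let v_k = E[τ | X_0 = k]. Boundary: v_0 = v_191 = 0. Recurrence: v_k = 1 + (v_{k-1} + v_{k+1})/2 for 1 ≤ k ≤ 190. The particular solution to v_k − (v_{k-1} + v_{k+1})/2 = 1 is v_k = −k^2. Adding homogeneous solution A + B k and matching boundaries gives v_k = k (191 − k). Substituting k = 109: v_109 = 109 · 82 = 8938.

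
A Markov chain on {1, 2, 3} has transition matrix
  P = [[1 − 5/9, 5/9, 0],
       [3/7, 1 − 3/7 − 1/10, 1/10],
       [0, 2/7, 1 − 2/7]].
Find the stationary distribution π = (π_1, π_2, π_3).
π = (4/11, 140/297, 49/297)

This is a birth-death chain on three states, which satisfies detailed balance: π_1 · P_{12} = π_2 · P_{21} and π_2 · P_{23} = π_3 · P_{32}.
From π_1 · 5/9 = π_2 · 3/7: π_2/π_1 = (5/9)/(3/7) = 35/27.
From π_2 · 1/10 = π_3 · 2/7: π_3/π_2 = (1/10)/(2/7) = 7/20.
Take π_1 proportional to 1; then unnormalized π = (1, 35/27, 49/108). Normalize by dividing by the sum 11/4:
  π = (4/11, 140/297, 49/297).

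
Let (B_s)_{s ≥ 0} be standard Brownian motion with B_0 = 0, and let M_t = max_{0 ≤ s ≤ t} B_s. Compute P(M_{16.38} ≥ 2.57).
P(M_{16.38} ≥ 2.57) = 2·P(B_{16.38} ≥ 2.57) = 2(1 − Φ(2.57/√16.38)) ≈ 0.5254

By the reflection principle for Brownian motion, P(M_t ≥ a) = 2 · P(B_t ≥ a) for a ≥ 0. Since B_t ~ N(0, t), P(B_t ≥ 2.57) = 1 − Φ(2.57/√t) = 1 − Φ(2.57/√16.38) = 1 − Φ(0.6350). So
  P(M_{16.38} ≥ 2.57) = 2(1 − Φ(0.6350)) ≈ 0.5254.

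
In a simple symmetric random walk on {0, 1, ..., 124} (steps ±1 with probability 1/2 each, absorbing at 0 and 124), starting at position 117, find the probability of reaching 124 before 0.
P(hit 124 before 0) = 117/124

Let u_k = P(hit 124 before 0 | start at k). Then u_0 = 0, u_124 = 1, and u_k = u_{k-1}/2 + u_{k+1}/2 for 1 ≤ k ≤ 123. This harmonic recurrence is solved by u_k = k/124, giving u_117 = 117/124.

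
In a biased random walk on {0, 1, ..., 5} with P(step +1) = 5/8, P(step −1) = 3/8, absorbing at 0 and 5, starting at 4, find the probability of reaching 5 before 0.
P(hit 5 before 0) = (1 − (3/5)^4) / (1 − (3/5)^5) = 1360/1441

Let u_k denote P(reach 5 before 0 | start at k). Boundary: u_0 = 0, u_5 = 1. Recurrence: u_k = 5/8·u_{k+1} + 3/8·u_{k-1} for 1 ≤ k ≤ 4. Try u_k = A + B·r^k with r = q/p = (3/8)/(5/8) = 3/5. Substitution satisfies the recurrence; boundary conditions give:
  u_k = (1 − r^k) / (1 − r^N) = (1 − (3/5)^4) / (1 − (3/5)^5) = 1360/1441.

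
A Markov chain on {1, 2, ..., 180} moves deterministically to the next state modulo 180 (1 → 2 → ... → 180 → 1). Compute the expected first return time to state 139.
E[T_139 | X_0 = 139] = 180

The chain cycles deterministically, so starting at state 139 it returns in exactly 180 steps. Equivalently, the stationary distribution is uniform π_j = 1/180 for every state j, so by Kac's formula E[T_139] = 1/π_139 = 180.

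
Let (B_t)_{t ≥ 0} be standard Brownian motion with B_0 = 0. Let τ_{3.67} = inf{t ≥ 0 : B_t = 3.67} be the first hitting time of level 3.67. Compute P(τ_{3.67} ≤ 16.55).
P(τ_{3.67} ≤ 16.55) = 2(1 − Φ(3.67/√16.55)) = 2(1 − Φ(0.9021)) ≈ 0.3670

By the reflection principle for standard BM, P(τ_b ≤ t) = 2 · P(B_t ≥ b). Since B_t ~ N(0, t), P(B_t ≥ 3.67) = 1 − Φ(3.67/√t) = 1 − Φ(3.67/√16.55) = 1 − Φ(0.9021) ≈ 0.18350. Doubling: P(τ_{3.67} ≤ 16.55) ≈ 2 · 0.18350 = 0.36700 ≈ 0.3670.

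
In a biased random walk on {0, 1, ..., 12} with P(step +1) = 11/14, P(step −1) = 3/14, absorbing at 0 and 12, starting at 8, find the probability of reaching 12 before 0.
P(hit 12 before 0) = (1 − (3/11)^8) / (1 − (3/11)^12) = 215544802/215551363

Let u_k denote P(reach 12 before 0 | start at k). Boundary: u_0 = 0, u_12 = 1. Recurrence: u_k = 11/14·u_{k+1} + 3/14·u_{k-1} for 1 ≤ k ≤ 11. Try u_k = A + B·r^k with r = q/p = (3/14)/(11/14) = 3/11. Substitution satisfies the recurrence; boundary conditions give:
  u_k = (1 − r^k) / (1 − r^N) = (1 − (3/11)^8) / (1 − (3/11)^12) = 215544802/215551363.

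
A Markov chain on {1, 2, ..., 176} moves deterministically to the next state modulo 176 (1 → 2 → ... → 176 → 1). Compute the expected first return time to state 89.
E[T_89 | X_0 = 89] = 176

The chain cycles deterministically, so starting at state 89 it returns in exactly 176 steps. Equivalently, the stationary distribution is uniform π_j = 1/176 for every state j, so by Kac's formula E[T_89] = 1/π_89 = 176.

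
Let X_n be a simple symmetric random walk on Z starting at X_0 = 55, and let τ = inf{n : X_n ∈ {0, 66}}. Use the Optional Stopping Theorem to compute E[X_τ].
E[X_τ] = 55

X_n is a martingale and τ is a bounded-mean stopping time (indeed τ is finite a.s. with bounded expectation since the walk is in a bounded region). By the OST, E[X_τ] = E[X_0] = 55. Equivalently: E[X_τ] = 66 · P(hit 66 first) + 0 · P(hit 0 first) = 66 · (55/66) = 55.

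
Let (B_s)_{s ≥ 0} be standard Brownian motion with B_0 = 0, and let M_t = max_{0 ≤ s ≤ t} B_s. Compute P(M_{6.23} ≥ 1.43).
P(M_{6.23} ≥ 1.43) = 2·P(B_{6.23} ≥ 1.43) = 2(1 − Φ(1.43/√6.23)) ≈ 0.5667

By the reflection principle for Brownian motion, P(M_t ≥ a) = 2 · P(B_t ≥ a) for a ≥ 0. Since B_t ~ N(0, t), P(B_t ≥ 1.43) = 1 − Φ(1.43/√t) = 1 − Φ(1.43/√6.23) = 1 − Φ(0.5729). So
  P(M_{6.23} ≥ 1.43) = 2(1 − Φ(0.5729)) ≈ 0.5667.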